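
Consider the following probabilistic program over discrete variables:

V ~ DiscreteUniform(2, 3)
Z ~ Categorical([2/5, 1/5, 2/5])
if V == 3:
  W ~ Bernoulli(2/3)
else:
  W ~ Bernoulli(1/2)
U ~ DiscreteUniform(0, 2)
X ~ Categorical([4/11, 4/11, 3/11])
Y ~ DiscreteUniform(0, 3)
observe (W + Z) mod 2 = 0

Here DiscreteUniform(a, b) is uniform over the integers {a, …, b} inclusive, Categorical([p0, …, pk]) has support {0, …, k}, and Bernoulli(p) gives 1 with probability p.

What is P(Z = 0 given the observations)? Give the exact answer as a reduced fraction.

P(Z = 0 | obs) = 10/27

Enumerate traces; 216 have nonzero weight after conditioning:
  (V=2, Z=0, W=0, U=0, X=0, Y=0) weight 1/330
  (V=2, Z=0, W=0, U=0, X=0, Y=1) weight 1/330
  (V=2, Z=0, W=0, U=0, X=0, Y=2) weight 1/330
  (V=2, Z=0, W=0, U=0, X=0, Y=3) weight 1/330
  (V=2, Z=0, W=0, U=0, X=1, Y=0) weight 1/330
  (V=2, Z=0, W=0, U=0, X=1, Y=1) weight 1/330
  (V=2, Z=0, W=0, U=0, X=1, Y=2) weight 1/330
  (V=2, Z=0, W=0, U=0, X=1, Y=3) weight 1/330
  (V=2, Z=1, W=1, U=0, X=0, Y=0) weight 1/660
  (V=2, Z=2, W=0, U=0, X=0, Y=0) weight 1/330
  … 206 more
Group by Z:
  weight(Z=0) = 1/6
  weight(Z=1) = 7/60
  weight(Z=2) = 1/6
Total weight = 1/6 + 7/60 + 1/6 = 9/20
P(Z=0 | obs) = 1/6 / 9/20 = 10/27
P(Z=1 | obs) = 7/60 / 9/20 = 7/27
P(Z=2 | obs) = 1/6 / 9/20 = 10/27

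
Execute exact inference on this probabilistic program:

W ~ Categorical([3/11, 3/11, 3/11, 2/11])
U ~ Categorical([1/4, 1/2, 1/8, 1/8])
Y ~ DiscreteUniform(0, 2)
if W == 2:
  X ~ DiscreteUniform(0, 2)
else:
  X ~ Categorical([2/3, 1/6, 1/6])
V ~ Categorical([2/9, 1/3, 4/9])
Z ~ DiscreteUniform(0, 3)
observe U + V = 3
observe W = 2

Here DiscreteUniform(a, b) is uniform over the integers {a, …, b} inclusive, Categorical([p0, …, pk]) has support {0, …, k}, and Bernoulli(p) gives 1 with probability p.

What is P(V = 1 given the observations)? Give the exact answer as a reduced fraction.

Enumerate traces; 108 have nonzero weight after conditioning:
  (W=2, U=1, Y=0, X=0, V=2, Z=0) weight 1/594
  (W=2, U=1, Y=0, X=0, V=2, Z=1) weight 1/594
  (W=2, U=1, Y=0, X=0, V=2, Z=2) weight 1/594
  (W=2, U=1, Y=0, X=0, V=2, Z=3) weight 1/594
  (W=2, U=1, Y=0, X=1, V=2, Z=0) weight 1/594
  (W=2, U=1, Y=0, X=1, V=2, Z=1) weight 1/594
  (W=2, U=1, Y=0, X=1, V=2, Z=2) weight 1/594
  (W=2, U=1, Y=0, X=1, V=2, Z=3) weight 1/594
  (W=2, U=2, Y=0, X=0, V=1, Z=0) weight 1/3168
  (W=2, U=3, Y=0, X=0, V=0, Z=0) weight 1/4752
  … 98 more
Group by V:
  weight(V=0) = 1/132
  weight(V=1) = 1/88
  weight(V=2) = 2/33
Total weight = 1/132 + 1/88 + 2/33 = 7/88
P(V=0 | obs) = 1/132 / 7/88 = 2/21
P(V=1 | obs) = 1/88 / 7/88 = 1/7
P(V=2 | obs) = 2/33 / 7/88 = 16/21

P(V = 1 | obs) = 1/7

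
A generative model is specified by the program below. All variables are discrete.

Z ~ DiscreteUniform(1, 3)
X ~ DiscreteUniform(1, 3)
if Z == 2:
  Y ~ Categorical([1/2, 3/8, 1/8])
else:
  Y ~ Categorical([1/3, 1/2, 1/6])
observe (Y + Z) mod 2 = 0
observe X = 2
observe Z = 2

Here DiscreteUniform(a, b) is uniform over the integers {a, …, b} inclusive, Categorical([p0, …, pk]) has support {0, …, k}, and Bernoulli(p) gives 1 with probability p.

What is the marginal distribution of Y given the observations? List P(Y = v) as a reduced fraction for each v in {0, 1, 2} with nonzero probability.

P(Y=0) = 4/5, P(Y=2) = 1/5

Enumerate traces; 2 have nonzero weight after conditioning:
  (Z=2, X=2, Y=0) weight 1/18
  (Z=2, X=2, Y=2) weight 1/72
Group by Y:
  weight(Y=0) = 1/18
  weight(Y=2) = 1/72
Total weight = 1/18 + 1/72 = 5/72
P(Y=0 | obs) = 1/18 / 5/72 = 4/5
P(Y=2 | obs) = 1/72 / 5/72 = 1/5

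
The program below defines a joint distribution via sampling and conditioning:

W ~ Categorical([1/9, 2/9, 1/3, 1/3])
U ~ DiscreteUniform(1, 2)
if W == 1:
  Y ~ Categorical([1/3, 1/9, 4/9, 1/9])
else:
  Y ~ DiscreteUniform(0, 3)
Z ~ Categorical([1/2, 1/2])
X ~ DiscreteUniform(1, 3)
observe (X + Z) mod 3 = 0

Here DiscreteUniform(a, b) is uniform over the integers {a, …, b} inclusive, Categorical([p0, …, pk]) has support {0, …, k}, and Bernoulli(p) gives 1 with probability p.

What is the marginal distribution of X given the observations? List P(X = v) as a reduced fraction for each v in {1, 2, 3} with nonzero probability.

P(X=2) = 1/2, P(X=3) = 1/2

Enumerate traces; 64 have nonzero weight after conditioning:
  (W=0, U=1, Y=0, Z=0, X=3) weight 1/432
  (W=0, U=1, Y=0, Z=1, X=2) weight 1/432
  (W=0, U=1, Y=1, Z=0, X=3) weight 1/432
  (W=0, U=1, Y=1, Z=1, X=2) weight 1/432
  (W=0, U=1, Y=2, Z=0, X=3) weight 1/432
  (W=0, U=1, Y=2, Z=1, X=2) weight 1/432
  (W=0, U=1, Y=3, Z=0, X=3) weight 1/432
  (W=0, U=1, Y=3, Z=1, X=2) weight 1/432
  … 56 more
Group by X:
  weight(X=2) = 1/6
  weight(X=3) = 1/6
Total weight = 1/6 + 1/6 = 1/3
P(X=2 | obs) = 1/6 / 1/3 = 1/2
P(X=3 | obs) = 1/6 / 1/3 = 1/2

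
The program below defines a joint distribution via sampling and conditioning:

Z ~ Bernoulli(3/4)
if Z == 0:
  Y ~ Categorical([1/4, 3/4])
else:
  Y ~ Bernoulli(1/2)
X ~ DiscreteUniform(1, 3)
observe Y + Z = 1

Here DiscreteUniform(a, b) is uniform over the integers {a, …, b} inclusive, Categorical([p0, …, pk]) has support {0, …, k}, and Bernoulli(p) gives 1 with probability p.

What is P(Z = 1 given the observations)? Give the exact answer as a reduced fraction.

P(Z = 1 | obs) = 2/3

Enumerate traces; 6 have nonzero weight after conditioning:
  (Z=0, Y=1, X=1) weight 1/16
  (Z=0, Y=1, X=2) weight 1/16
  (Z=0, Y=1, X=3) weight 1/16
  (Z=1, Y=0, X=1) weight 1/8
  (Z=1, Y=0, X=2) weight 1/8
  (Z=1, Y=0, X=3) weight 1/8
Group by Z:
  weight(Z=0) = 3/16
  weight(Z=1) = 3/8
Total weight = 3/16 + 3/8 = 9/16
P(Z=0 | obs) = 3/16 / 9/16 = 1/3
P(Z=1 | obs) = 3/8 / 9/16 = 2/3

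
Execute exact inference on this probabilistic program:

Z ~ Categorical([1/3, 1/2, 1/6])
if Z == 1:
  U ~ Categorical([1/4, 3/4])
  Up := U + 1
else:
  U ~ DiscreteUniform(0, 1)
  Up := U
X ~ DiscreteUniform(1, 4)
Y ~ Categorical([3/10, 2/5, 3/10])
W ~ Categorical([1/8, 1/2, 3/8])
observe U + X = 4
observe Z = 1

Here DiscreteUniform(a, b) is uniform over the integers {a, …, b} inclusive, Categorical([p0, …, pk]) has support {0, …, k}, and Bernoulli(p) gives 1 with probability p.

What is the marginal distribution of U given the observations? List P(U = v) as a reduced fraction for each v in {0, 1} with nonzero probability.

P(U=0) = 1/4, P(U=1) = 3/4

Enumerate traces; 18 have nonzero weight after conditioning:
  (Z=1, U=0, X=4, Y=0, W=0) weight 3/2560
  (Z=1, U=0, X=4, Y=0, W=1) weight 3/640
  (Z=1, U=0, X=4, Y=0, W=2) weight 9/2560
  (Z=1, U=0, X=4, Y=1, W=0) weight 1/640
  (Z=1, U=0, X=4, Y=1, W=1) weight 1/160
  (Z=1, U=0, X=4, Y=1, W=2) weight 3/640
  (Z=1, U=0, X=4, Y=2, W=0) weight 3/2560
  (Z=1, U=0, X=4, Y=2, W=1) weight 3/640
  (Z=1, U=1, X=3, Y=0, W=0) weight 9/2560
  … 9 more
Group by U:
  weight(U=0) = 1/32
  weight(U=1) = 3/32
Total weight = 1/32 + 3/32 = 1/8
P(U=0 | obs) = 1/32 / 1/8 = 1/4
P(U=1 | obs) = 3/32 / 1/8 = 3/4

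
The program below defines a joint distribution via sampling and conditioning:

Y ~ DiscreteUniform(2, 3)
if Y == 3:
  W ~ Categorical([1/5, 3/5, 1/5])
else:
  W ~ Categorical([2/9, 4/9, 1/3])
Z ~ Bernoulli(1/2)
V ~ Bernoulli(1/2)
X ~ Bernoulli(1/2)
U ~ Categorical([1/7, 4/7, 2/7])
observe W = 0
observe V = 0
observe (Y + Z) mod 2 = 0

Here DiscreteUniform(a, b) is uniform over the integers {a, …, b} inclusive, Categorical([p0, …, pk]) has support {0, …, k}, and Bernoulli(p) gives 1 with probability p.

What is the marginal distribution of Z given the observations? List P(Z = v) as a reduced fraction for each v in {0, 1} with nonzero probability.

Enumerate traces; 12 have nonzero weight after conditioning:
  (Y=2, W=0, Z=0, V=0, X=0, U=0) weight 1/504
  (Y=2, W=0, Z=0, V=0, X=0, U=1) weight 1/126
  (Y=2, W=0, Z=0, V=0, X=0, U=2) weight 1/252
  (Y=2, W=0, Z=0, V=0, X=1, U=0) weight 1/504
  (Y=2, W=0, Z=0, V=0, X=1, U=1) weight 1/126
  (Y=2, W=0, Z=0, V=0, X=1, U=2) weight 1/252
  (Y=3, W=0, Z=1, V=0, X=0, U=0) weight 1/560
  (Y=3, W=0, Z=1, V=0, X=0, U=1) weight 1/140
  … 4 more
Group by Z:
  weight(Z=0) = 1/36
  weight(Z=1) = 1/40
Total weight = 1/36 + 1/40 = 19/360
P(Z=0 | obs) = 1/36 / 19/360 = 10/19
P(Z=1 | obs) = 1/40 / 19/360 = 9/19

P(Z=0) = 10/19, P(Z=1) = 9/19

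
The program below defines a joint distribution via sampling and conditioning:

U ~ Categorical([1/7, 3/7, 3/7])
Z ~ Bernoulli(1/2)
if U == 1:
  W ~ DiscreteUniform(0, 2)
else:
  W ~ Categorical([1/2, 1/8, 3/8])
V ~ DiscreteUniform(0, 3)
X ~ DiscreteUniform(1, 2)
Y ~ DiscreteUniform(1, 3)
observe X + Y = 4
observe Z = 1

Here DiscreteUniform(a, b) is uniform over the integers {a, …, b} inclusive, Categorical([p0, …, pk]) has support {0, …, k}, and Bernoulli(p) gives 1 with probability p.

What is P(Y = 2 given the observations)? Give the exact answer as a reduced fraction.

Enumerate traces; 72 have nonzero weight after conditioning:
  (U=0, Z=1, W=0, V=0, X=1, Y=3) weight 1/672
  (U=0, Z=1, W=0, V=0, X=2, Y=2) weight 1/672
  (U=0, Z=1, W=0, V=1, X=1, Y=3) weight 1/672
  (U=0, Z=1, W=0, V=1, X=2, Y=2) weight 1/672
  (U=0, Z=1, W=0, V=2, X=1, Y=3) weight 1/672
  (U=0, Z=1, W=0, V=2, X=2, Y=2) weight 1/672
  (U=0, Z=1, W=0, V=3, X=1, Y=3) weight 1/672
  (U=0, Z=1, W=0, V=3, X=2, Y=2) weight 1/672
  … 64 more
Group by Y:
  weight(Y=2) = 1/12
  weight(Y=3) = 1/12
Total weight = 1/12 + 1/12 = 1/6
P(Y=2 | obs) = 1/12 / 1/6 = 1/2
P(Y=3 | obs) = 1/12 / 1/6 = 1/2

P(Y = 2 | obs) = 1/2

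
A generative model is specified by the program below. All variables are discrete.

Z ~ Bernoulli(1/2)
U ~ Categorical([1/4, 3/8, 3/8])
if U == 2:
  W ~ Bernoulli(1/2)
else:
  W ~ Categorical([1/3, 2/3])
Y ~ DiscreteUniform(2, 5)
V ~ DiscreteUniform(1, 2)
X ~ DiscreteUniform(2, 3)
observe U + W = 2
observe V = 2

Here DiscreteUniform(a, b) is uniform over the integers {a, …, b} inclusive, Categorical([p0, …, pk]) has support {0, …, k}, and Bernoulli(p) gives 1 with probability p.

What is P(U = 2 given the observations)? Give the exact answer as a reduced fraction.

P(U = 2 | obs) = 3/7

Enumerate traces; 32 have nonzero weight after conditioning:
  (Z=0, U=1, W=1, Y=2, V=2, X=2) weight 1/128
  (Z=0, U=1, W=1, Y=2, V=2, X=3) weight 1/128
  (Z=0, U=1, W=1, Y=3, V=2, X=2) weight 1/128
  (Z=0, U=1, W=1, Y=3, V=2, X=3) weight 1/128
  (Z=0, U=1, W=1, Y=4, V=2, X=2) weight 1/128
  (Z=0, U=1, W=1, Y=4, V=2, X=3) weight 1/128
  (Z=0, U=1, W=1, Y=5, V=2, X=2) weight 1/128
  (Z=0, U=1, W=1, Y=5, V=2, X=3) weight 1/128
  (Z=0, U=2, W=0, Y=2, V=2, X=2) weight 3/512
  … 23 more
Group by U:
  weight(U=1) = 1/8
  weight(U=2) = 3/32
Total weight = 1/8 + 3/32 = 7/32
P(U=1 | obs) = 1/8 / 7/32 = 4/7
P(U=2 | obs) = 3/32 / 7/32 = 3/7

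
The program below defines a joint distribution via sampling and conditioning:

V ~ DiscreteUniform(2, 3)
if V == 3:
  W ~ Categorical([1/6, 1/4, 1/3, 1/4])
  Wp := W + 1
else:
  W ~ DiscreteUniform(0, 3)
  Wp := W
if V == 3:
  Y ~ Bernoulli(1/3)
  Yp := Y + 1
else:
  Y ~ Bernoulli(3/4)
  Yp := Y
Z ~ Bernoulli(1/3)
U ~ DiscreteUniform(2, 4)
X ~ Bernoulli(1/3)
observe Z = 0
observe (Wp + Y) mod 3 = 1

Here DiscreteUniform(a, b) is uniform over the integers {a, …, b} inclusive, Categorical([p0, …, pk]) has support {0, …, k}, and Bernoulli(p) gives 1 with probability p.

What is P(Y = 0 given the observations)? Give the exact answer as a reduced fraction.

P(Y = 0 | obs) = 7/17

Enumerate traces; 36 have nonzero weight after conditioning:
  (V=2, W=0, Y=1, Z=0, U=2, X=0) weight 1/72
  (V=2, W=0, Y=1, Z=0, U=2, X=1) weight 1/144
  (V=2, W=0, Y=1, Z=0, U=3, X=0) weight 1/72
  (V=2, W=0, Y=1, Z=0, U=3, X=1) weight 1/144
  (V=2, W=0, Y=1, Z=0, U=4, X=0) weight 1/72
  (V=2, W=0, Y=1, Z=0, U=4, X=1) weight 1/144
  (V=2, W=1, Y=0, Z=0, U=2, X=0) weight 1/216
  (V=2, W=1, Y=0, Z=0, U=2, X=1) weight 1/432
  … 28 more
Group by Y:
  weight(Y=0) = 49/432
  weight(Y=1) = 35/216
Total weight = 49/432 + 35/216 = 119/432
P(Y=0 | obs) = 49/432 / 119/432 = 7/17
P(Y=1 | obs) = 35/216 / 119/432 = 10/17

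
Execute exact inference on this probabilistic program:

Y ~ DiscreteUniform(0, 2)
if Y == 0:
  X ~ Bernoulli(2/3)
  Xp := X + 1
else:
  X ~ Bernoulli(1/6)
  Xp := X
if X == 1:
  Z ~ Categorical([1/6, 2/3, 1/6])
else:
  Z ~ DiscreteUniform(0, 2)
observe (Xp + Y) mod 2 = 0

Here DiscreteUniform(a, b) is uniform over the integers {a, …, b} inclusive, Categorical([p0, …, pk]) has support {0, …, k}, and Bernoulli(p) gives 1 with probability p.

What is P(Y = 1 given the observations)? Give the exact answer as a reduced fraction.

Enumerate traces; 9 have nonzero weight after conditioning:
  (Y=0, X=1, Z=0) weight 1/27
  (Y=0, X=1, Z=1) weight 4/27
  (Y=0, X=1, Z=2) weight 1/27
  (Y=1, X=1, Z=0) weight 1/108
  (Y=1, X=1, Z=1) weight 1/27
  (Y=1, X=1, Z=2) weight 1/108
  (Y=2, X=0, Z=0) weight 5/54
  (Y=2, X=0, Z=1) weight 5/54
  … 1 more
Group by Y:
  weight(Y=0) = 2/9
  weight(Y=1) = 1/18
  weight(Y=2) = 5/18
Total weight = 2/9 + 1/18 + 5/18 = 5/9
P(Y=0 | obs) = 2/9 / 5/9 = 2/5
P(Y=1 | obs) = 1/18 / 5/9 = 1/10
P(Y=2 | obs) = 5/18 / 5/9 = 1/2

P(Y = 1 | obs) = 1/10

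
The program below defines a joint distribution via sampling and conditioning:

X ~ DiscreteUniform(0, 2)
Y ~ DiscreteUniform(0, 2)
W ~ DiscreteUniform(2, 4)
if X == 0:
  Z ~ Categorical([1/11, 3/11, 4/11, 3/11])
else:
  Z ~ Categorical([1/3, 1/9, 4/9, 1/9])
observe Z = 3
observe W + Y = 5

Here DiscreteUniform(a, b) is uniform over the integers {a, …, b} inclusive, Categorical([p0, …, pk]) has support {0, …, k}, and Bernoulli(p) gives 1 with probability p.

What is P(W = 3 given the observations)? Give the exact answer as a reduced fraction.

P(W = 3 | obs) = 1/2

Enumerate traces; 6 have nonzero weight after conditioning:
  (X=0, Y=1, W=4, Z=3) weight 1/99
  (X=0, Y=2, W=3, Z=3) weight 1/99
  (X=1, Y=1, W=4, Z=3) weight 1/243
  (X=1, Y=2, W=3, Z=3) weight 1/243
  (X=2, Y=1, W=4, Z=3) weight 1/243
  (X=2, Y=2, W=3, Z=3) weight 1/243
Group by W:
  weight(W=3) = 49/2673
  weight(W=4) = 49/2673
Total weight = 49/2673 + 49/2673 = 98/2673
P(W=3 | obs) = 49/2673 / 98/2673 = 1/2
P(W=4 | obs) = 49/2673 / 98/2673 = 1/2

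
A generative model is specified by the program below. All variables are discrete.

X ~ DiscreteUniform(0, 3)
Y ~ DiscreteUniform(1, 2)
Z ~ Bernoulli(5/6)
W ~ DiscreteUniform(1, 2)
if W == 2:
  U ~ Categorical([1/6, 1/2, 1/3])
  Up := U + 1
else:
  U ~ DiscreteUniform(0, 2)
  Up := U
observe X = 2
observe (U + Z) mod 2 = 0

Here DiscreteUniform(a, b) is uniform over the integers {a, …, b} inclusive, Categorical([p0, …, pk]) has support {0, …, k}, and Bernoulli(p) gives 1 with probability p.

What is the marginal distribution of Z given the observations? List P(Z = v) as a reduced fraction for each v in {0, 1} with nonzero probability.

P(Z=0) = 7/32, P(Z=1) = 25/32

Enumerate traces; 12 have nonzero weight after conditioning:
  (X=2, Y=1, Z=0, W=1, U=0) weight 1/288
  (X=2, Y=1, Z=0, W=1, U=2) weight 1/288
  (X=2, Y=1, Z=0, W=2, U=0) weight 1/576
  (X=2, Y=1, Z=0, W=2, U=2) weight 1/288
  (X=2, Y=1, Z=1, W=1, U=1) weight 5/288
  (X=2, Y=1, Z=1, W=2, U=1) weight 5/192
  (X=2, Y=2, Z=0, W=1, U=0) weight 1/288
  (X=2, Y=2, Z=0, W=1, U=2) weight 1/288
  … 4 more
Group by Z:
  weight(Z=0) = 7/288
  weight(Z=1) = 25/288
Total weight = 7/288 + 25/288 = 1/9
P(Z=0 | obs) = 7/288 / 1/9 = 7/32
P(Z=1 | obs) = 25/288 / 1/9 = 25/32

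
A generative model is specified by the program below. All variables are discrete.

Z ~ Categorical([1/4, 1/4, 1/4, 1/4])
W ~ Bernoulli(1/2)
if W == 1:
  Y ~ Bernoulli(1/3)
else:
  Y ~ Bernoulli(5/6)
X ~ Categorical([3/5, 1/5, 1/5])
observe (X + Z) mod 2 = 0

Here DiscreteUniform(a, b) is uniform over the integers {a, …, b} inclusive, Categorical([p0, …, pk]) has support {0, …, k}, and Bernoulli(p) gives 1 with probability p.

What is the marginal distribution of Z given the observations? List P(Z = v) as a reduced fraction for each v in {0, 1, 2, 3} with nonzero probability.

P(Z=0) = 2/5, P(Z=1) = 1/10, P(Z=2) = 2/5, P(Z=3) = 1/10

Enumerate traces; 24 have nonzero weight after conditioning:
  (Z=0, W=0, Y=0, X=0) weight 1/80
  (Z=0, W=0, Y=0, X=2) weight 1/240
  (Z=0, W=0, Y=1, X=0) weight 1/16
  (Z=0, W=0, Y=1, X=2) weight 1/48
  (Z=0, W=1, Y=0, X=0) weight 1/20
  (Z=0, W=1, Y=0, X=2) weight 1/60
  (Z=0, W=1, Y=1, X=0) weight 1/40
  (Z=0, W=1, Y=1, X=2) weight 1/120
  (Z=1, W=0, Y=0, X=1) weight 1/240
  (Z=2, W=0, Y=0, X=0) weight 1/80
  … 14 more
Group by Z:
  weight(Z=0) = 1/5
  weight(Z=1) = 1/20
  weight(Z=2) = 1/5
  weight(Z=3) = 1/20
Total weight = 1/5 + 1/20 + 1/5 + 1/20 = 1/2
P(Z=0 | obs) = 1/5 / 1/2 = 2/5
P(Z=1 | obs) = 1/20 / 1/2 = 1/10
P(Z=2 | obs) = 1/5 / 1/2 = 2/5
P(Z=3 | obs) = 1/20 / 1/2 = 1/10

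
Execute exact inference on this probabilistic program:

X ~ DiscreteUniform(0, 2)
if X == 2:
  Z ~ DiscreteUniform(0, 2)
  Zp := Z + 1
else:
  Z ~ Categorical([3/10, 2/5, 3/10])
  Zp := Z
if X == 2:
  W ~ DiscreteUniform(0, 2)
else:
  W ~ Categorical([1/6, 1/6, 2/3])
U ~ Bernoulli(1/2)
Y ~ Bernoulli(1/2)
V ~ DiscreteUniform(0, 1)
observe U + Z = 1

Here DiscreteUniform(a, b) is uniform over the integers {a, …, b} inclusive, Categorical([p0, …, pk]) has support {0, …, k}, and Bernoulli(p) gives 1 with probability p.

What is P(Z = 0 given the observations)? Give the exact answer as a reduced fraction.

P(Z = 0 | obs) = 14/31

Enumerate traces; 72 have nonzero weight after conditioning:
  (X=0, Z=0, W=0, U=1, Y=0, V=0) weight 1/480
  (X=0, Z=0, W=0, U=1, Y=0, V=1) weight 1/480
  (X=0, Z=0, W=0, U=1, Y=1, V=0) weight 1/480
  (X=0, Z=0, W=0, U=1, Y=1, V=1) weight 1/480
  (X=0, Z=0, W=1, U=1, Y=0, V=0) weight 1/480
  (X=0, Z=0, W=1, U=1, Y=0, V=1) weight 1/480
  (X=0, Z=0, W=1, U=1, Y=1, V=0) weight 1/480
  (X=0, Z=0, W=1, U=1, Y=1, V=1) weight 1/480
  (X=0, Z=1, W=0, U=0, Y=0, V=0) weight 1/360
  … 63 more
Group by Z:
  weight(Z=0) = 7/45
  weight(Z=1) = 17/90
Total weight = 7/45 + 17/90 = 31/90
P(Z=0 | obs) = 7/45 / 31/90 = 14/31
P(Z=1 | obs) = 17/90 / 31/90 = 17/31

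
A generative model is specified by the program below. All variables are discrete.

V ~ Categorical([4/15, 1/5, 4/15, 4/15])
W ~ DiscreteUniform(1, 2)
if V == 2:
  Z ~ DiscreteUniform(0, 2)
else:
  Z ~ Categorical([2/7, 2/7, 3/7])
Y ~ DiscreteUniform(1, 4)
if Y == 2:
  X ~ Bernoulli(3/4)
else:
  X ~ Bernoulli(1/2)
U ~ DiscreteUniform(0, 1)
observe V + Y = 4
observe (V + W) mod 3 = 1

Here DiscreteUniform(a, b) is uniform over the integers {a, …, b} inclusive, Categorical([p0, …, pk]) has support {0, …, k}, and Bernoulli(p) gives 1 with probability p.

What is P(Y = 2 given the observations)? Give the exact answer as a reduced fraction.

Enumerate traces; 36 have nonzero weight after conditioning:
  (V=0, W=1, Z=0, Y=4, X=0, U=0) weight 1/420
  (V=0, W=1, Z=0, Y=4, X=0, U=1) weight 1/420
  (V=0, W=1, Z=0, Y=4, X=1, U=0) weight 1/420
  (V=0, W=1, Z=0, Y=4, X=1, U=1) weight 1/420
  (V=0, W=1, Z=1, Y=4, X=0, U=0) weight 1/420
  (V=0, W=1, Z=1, Y=4, X=0, U=1) weight 1/420
  (V=0, W=1, Z=1, Y=4, X=1, U=0) weight 1/420
  (V=0, W=1, Z=1, Y=4, X=1, U=1) weight 1/420
  (V=2, W=2, Z=0, Y=2, X=0, U=0) weight 1/720
  (V=3, W=1, Z=0, Y=1, X=0, U=0) weight 1/420
  … 26 more
Group by Y:
  weight(Y=1) = 1/30
  weight(Y=2) = 1/30
  weight(Y=4) = 1/30
Total weight = 1/30 + 1/30 + 1/30 = 1/10
P(Y=1 | obs) = 1/30 / 1/10 = 1/3
P(Y=2 | obs) = 1/30 / 1/10 = 1/3
P(Y=4 | obs) = 1/30 / 1/10 = 1/3

P(Y = 2 | obs) = 1/3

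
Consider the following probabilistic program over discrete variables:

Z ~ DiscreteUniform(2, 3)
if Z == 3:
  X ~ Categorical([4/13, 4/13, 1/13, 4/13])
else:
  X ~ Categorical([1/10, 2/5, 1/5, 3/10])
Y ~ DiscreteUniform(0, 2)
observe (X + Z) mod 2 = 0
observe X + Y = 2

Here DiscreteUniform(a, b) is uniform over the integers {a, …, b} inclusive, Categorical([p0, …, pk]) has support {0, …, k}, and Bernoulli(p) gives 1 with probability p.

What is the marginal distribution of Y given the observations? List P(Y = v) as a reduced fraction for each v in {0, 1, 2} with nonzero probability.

Enumerate traces; 3 have nonzero weight after conditioning:
  (Z=2, X=0, Y=2) weight 1/60
  (Z=2, X=2, Y=0) weight 1/30
  (Z=3, X=1, Y=1) weight 2/39
Group by Y:
  weight(Y=0) = 1/30
  weight(Y=1) = 2/39
  weight(Y=2) = 1/60
Total weight = 1/30 + 2/39 + 1/60 = 79/780
P(Y=0 | obs) = 1/30 / 79/780 = 26/79
P(Y=1 | obs) = 2/39 / 79/780 = 40/79
P(Y=2 | obs) = 1/60 / 79/780 = 13/79

P(Y=0) = 26/79, P(Y=1) = 40/79, P(Y=2) = 13/79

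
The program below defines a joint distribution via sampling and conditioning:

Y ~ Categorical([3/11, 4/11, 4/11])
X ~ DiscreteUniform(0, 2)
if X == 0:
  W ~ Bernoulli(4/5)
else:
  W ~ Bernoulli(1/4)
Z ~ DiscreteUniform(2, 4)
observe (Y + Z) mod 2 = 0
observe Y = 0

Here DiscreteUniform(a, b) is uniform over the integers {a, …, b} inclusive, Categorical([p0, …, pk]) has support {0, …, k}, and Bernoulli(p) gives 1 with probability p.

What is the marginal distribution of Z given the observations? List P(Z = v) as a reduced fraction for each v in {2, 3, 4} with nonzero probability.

Enumerate traces; 12 have nonzero weight after conditioning:
  (Y=0, X=0, W=0, Z=2) weight 1/165
  (Y=0, X=0, W=0, Z=4) weight 1/165
  (Y=0, X=0, W=1, Z=2) weight 4/165
  (Y=0, X=0, W=1, Z=4) weight 4/165
  (Y=0, X=1, W=0, Z=2) weight 1/44
  (Y=0, X=1, W=0, Z=4) weight 1/44
  (Y=0, X=1, W=1, Z=2) weight 1/132
  (Y=0, X=1, W=1, Z=4) weight 1/132
  … 4 more
Group by Z:
  weight(Z=2) = 1/11
  weight(Z=4) = 1/11
Total weight = 1/11 + 1/11 = 2/11
P(Z=2 | obs) = 1/11 / 2/11 = 1/2
P(Z=4 | obs) = 1/11 / 2/11 = 1/2

P(Z=2) = 1/2, P(Z=4) = 1/2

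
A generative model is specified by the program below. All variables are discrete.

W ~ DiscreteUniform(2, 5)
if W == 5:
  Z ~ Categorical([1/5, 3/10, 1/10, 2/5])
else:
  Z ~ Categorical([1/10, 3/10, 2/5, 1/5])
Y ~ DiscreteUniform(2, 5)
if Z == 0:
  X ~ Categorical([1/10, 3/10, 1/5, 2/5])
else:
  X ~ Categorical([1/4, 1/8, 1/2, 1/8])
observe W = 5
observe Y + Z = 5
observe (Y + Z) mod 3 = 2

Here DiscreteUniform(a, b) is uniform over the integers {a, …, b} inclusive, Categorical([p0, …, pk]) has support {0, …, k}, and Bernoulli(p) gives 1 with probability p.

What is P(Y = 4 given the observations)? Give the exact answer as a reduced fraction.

P(Y = 4 | obs) = 3/10

Enumerate traces; 16 have nonzero weight after conditioning:
  (W=5, Z=0, Y=5, X=0) weight 1/800
  (W=5, Z=0, Y=5, X=1) weight 3/800
  (W=5, Z=0, Y=5, X=2) weight 1/400
  (W=5, Z=0, Y=5, X=3) weight 1/200
  (W=5, Z=1, Y=4, X=0) weight 3/640
  (W=5, Z=1, Y=4, X=1) weight 3/1280
  (W=5, Z=1, Y=4, X=2) weight 3/320
  (W=5, Z=1, Y=4, X=3) weight 3/1280
  (W=5, Z=2, Y=3, X=0) weight 1/640
  (W=5, Z=3, Y=2, X=0) weight 1/160
  … 6 more
Group by Y:
  weight(Y=2) = 1/40
  weight(Y=3) = 1/160
  weight(Y=4) = 3/160
  weight(Y=5) = 1/80
Total weight = 1/40 + 1/160 + 3/160 + 1/80 = 1/16
P(Y=2 | obs) = 1/40 / 1/16 = 2/5
P(Y=3 | obs) = 1/160 / 1/16 = 1/10
P(Y=4 | obs) = 3/160 / 1/16 = 3/10
P(Y=5 | obs) = 1/80 / 1/16 = 1/5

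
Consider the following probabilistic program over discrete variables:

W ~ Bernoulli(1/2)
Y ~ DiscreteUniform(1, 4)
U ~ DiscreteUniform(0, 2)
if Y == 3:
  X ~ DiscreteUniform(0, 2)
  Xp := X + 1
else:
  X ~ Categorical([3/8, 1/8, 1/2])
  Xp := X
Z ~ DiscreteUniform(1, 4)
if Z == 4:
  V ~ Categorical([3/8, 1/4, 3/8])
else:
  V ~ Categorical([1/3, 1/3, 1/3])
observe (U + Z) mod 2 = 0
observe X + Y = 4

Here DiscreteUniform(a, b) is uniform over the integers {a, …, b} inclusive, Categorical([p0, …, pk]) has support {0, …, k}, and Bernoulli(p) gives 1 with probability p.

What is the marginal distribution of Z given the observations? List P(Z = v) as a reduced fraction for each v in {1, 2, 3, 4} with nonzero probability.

P(Z=1) = 1/6, P(Z=2) = 1/3, P(Z=3) = 1/6, P(Z=4) = 1/3

Enumerate traces; 108 have nonzero weight after conditioning:
  (W=0, Y=2, U=0, X=2, Z=2, V=0) weight 1/576
  (W=0, Y=2, U=0, X=2, Z=2, V=1) weight 1/576
  (W=0, Y=2, U=0, X=2, Z=2, V=2) weight 1/576
  (W=0, Y=2, U=0, X=2, Z=4, V=0) weight 1/512
  (W=0, Y=2, U=0, X=2, Z=4, V=1) weight 1/768
  (W=0, Y=2, U=0, X=2, Z=4, V=2) weight 1/512
  (W=0, Y=2, U=1, X=2, Z=1, V=0) weight 1/576
  (W=0, Y=2, U=1, X=2, Z=1, V=1) weight 1/576
  (W=0, Y=2, U=1, X=2, Z=3, V=0) weight 1/576
  … 99 more
Group by Z:
  weight(Z=1) = 29/1152
  weight(Z=2) = 29/576
  weight(Z=3) = 29/1152
  weight(Z=4) = 29/576
Total weight = 29/1152 + 29/576 + 29/1152 + 29/576 = 29/192
P(Z=1 | obs) = 29/1152 / 29/192 = 1/6
P(Z=2 | obs) = 29/576 / 29/192 = 1/3
P(Z=3 | obs) = 29/1152 / 29/192 = 1/6
P(Z=4 | obs) = 29/576 / 29/192 = 1/3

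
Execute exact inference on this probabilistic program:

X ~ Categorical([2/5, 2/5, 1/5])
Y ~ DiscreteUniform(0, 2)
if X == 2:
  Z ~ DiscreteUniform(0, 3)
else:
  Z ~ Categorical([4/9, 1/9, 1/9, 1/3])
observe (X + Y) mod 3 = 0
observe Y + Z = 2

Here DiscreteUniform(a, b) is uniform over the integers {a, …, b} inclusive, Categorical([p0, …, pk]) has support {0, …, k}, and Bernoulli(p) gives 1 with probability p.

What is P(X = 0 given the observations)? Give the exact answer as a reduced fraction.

P(X = 0 | obs) = 8/49

Enumerate traces; 3 have nonzero weight after conditioning:
  (X=0, Y=0, Z=2) weight 2/135
  (X=1, Y=2, Z=0) weight 8/135
  (X=2, Y=1, Z=1) weight 1/60
Group by X:
  weight(X=0) = 2/135
  weight(X=1) = 8/135
  weight(X=2) = 1/60
Total weight = 2/135 + 8/135 + 1/60 = 49/540
P(X=0 | obs) = 2/135 / 49/540 = 8/49
P(X=1 | obs) = 8/135 / 49/540 = 32/49
P(X=2 | obs) = 1/60 / 49/540 = 9/49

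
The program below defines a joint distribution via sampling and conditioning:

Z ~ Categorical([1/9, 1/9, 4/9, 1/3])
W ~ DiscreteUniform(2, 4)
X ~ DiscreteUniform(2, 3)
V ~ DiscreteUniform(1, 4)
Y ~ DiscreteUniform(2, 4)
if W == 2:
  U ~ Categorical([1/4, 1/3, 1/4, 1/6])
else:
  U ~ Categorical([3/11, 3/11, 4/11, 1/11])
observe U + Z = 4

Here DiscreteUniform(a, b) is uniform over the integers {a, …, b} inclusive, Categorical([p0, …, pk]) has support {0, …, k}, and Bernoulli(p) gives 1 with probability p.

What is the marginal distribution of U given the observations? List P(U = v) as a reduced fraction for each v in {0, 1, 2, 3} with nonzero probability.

P(U=1) = 174/455, P(U=2) = 258/455, P(U=3) = 23/455

Enumerate traces; 216 have nonzero weight after conditioning:
  (Z=1, W=2, X=2, V=1, Y=2, U=3) weight 1/3888
  (Z=1, W=2, X=2, V=1, Y=3, U=3) weight 1/3888
  (Z=1, W=2, X=2, V=1, Y=4, U=3) weight 1/3888
  (Z=1, W=2, X=2, V=2, Y=2, U=3) weight 1/3888
  (Z=1, W=2, X=2, V=2, Y=3, U=3) weight 1/3888
  (Z=1, W=2, X=2, V=2, Y=4, U=3) weight 1/3888
  (Z=1, W=2, X=2, V=3, Y=2, U=3) weight 1/3888
  (Z=1, W=2, X=2, V=3, Y=3, U=3) weight 1/3888
  (Z=2, W=2, X=2, V=1, Y=2, U=2) weight 1/648
  (Z=3, W=2, X=2, V=1, Y=2, U=1) weight 1/648
  … 206 more
Group by U:
  weight(U=1) = 29/297
  weight(U=2) = 43/297
  weight(U=3) = 23/1782
Total weight = 29/297 + 43/297 + 23/1782 = 455/1782
P(U=1 | obs) = 29/297 / 455/1782 = 174/455
P(U=2 | obs) = 43/297 / 455/1782 = 258/455
P(U=3 | obs) = 23/1782 / 455/1782 = 23/455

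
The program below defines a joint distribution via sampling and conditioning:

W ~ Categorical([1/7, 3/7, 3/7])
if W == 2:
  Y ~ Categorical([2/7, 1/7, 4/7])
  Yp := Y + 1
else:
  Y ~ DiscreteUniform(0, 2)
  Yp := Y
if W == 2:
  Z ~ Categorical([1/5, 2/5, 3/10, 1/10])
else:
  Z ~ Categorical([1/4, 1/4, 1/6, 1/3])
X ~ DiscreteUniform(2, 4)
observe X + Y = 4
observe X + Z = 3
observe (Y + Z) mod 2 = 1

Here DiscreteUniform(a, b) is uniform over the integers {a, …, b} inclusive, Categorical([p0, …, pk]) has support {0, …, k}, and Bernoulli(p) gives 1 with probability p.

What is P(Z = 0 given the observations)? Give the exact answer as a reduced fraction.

Enumerate traces; 6 have nonzero weight after conditioning:
  (W=0, Y=1, Z=0, X=3) weight 1/252
  (W=0, Y=2, Z=1, X=2) weight 1/252
  (W=1, Y=1, Z=0, X=3) weight 1/84
  (W=1, Y=2, Z=1, X=2) weight 1/84
  (W=2, Y=1, Z=0, X=3) weight 1/245
  (W=2, Y=2, Z=1, X=2) weight 8/245
Group by Z:
  weight(Z=0) = 44/2205
  weight(Z=1) = 107/2205
Total weight = 44/2205 + 107/2205 = 151/2205
P(Z=0 | obs) = 44/2205 / 151/2205 = 44/151
P(Z=1 | obs) = 107/2205 / 151/2205 = 107/151

P(Z = 0 | obs) = 44/151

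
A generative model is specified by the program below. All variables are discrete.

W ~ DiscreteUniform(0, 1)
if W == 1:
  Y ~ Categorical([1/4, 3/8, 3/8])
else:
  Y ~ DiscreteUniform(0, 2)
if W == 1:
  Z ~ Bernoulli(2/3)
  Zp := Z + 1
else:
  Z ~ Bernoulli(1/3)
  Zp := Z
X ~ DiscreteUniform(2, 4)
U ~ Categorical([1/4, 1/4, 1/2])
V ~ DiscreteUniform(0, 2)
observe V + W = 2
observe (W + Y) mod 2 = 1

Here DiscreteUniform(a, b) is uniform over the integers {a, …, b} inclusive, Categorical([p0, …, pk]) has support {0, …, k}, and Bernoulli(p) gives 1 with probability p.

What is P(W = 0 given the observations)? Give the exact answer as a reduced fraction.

P(W = 0 | obs) = 8/23

Enumerate traces; 54 have nonzero weight after conditioning:
  (W=0, Y=1, Z=0, X=2, U=0, V=2) weight 1/324
  (W=0, Y=1, Z=0, X=2, U=1, V=2) weight 1/324
  (W=0, Y=1, Z=0, X=2, U=2, V=2) weight 1/162
  (W=0, Y=1, Z=0, X=3, U=0, V=2) weight 1/324
  (W=0, Y=1, Z=0, X=3, U=1, V=2) weight 1/324
  (W=0, Y=1, Z=0, X=3, U=2, V=2) weight 1/162
  (W=0, Y=1, Z=0, X=4, U=0, V=2) weight 1/324
  (W=0, Y=1, Z=0, X=4, U=1, V=2) weight 1/324
  (W=1, Y=0, Z=0, X=2, U=0, V=1) weight 1/864
  … 45 more
Group by W:
  weight(W=0) = 1/18
  weight(W=1) = 5/48
Total weight = 1/18 + 5/48 = 23/144
P(W=0 | obs) = 1/18 / 23/144 = 8/23
P(W=1 | obs) = 5/48 / 23/144 = 15/23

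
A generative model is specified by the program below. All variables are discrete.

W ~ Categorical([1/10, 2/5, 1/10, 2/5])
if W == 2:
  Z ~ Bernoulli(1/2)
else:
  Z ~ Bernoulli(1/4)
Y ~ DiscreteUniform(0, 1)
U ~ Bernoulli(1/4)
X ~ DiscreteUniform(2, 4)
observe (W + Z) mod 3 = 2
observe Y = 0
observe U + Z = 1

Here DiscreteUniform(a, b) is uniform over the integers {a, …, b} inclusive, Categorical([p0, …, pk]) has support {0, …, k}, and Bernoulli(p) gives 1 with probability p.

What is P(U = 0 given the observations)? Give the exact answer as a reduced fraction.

P(U = 0 | obs) = 6/7

Enumerate traces; 6 have nonzero weight after conditioning:
  (W=1, Z=1, Y=0, U=0, X=2) weight 1/80
  (W=1, Z=1, Y=0, U=0, X=3) weight 1/80
  (W=1, Z=1, Y=0, U=0, X=4) weight 1/80
  (W=2, Z=0, Y=0, U=1, X=2) weight 1/480
  (W=2, Z=0, Y=0, U=1, X=3) weight 1/480
  (W=2, Z=0, Y=0, U=1, X=4) weight 1/480
Group by U:
  weight(U=0) = 3/80
  weight(U=1) = 1/160
Total weight = 3/80 + 1/160 = 7/160
P(U=0 | obs) = 3/80 / 7/160 = 6/7
P(U=1 | obs) = 1/160 / 7/160 = 1/7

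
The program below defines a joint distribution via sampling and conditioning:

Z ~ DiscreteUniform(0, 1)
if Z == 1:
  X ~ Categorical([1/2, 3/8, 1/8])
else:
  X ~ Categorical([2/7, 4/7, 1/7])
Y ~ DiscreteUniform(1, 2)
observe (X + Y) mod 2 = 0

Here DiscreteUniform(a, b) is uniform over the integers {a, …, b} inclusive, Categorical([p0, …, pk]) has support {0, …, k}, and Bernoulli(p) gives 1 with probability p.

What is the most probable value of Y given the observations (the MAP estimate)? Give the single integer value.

argmax_v P(Y = v | obs) = 2

Enumerate traces; 6 have nonzero weight after conditioning:
  (Z=0, X=0, Y=2) weight 1/14
  (Z=0, X=1, Y=1) weight 1/7
  (Z=0, X=2, Y=2) weight 1/28
  (Z=1, X=0, Y=2) weight 1/8
  (Z=1, X=1, Y=1) weight 3/32
  (Z=1, X=2, Y=2) weight 1/32
Group by Y:
  weight(Y=1) = 53/224
  weight(Y=2) = 59/224
Total weight = 53/224 + 59/224 = 1/2
P(Y=1 | obs) = 53/224 / 1/2 = 53/112
P(Y=2 | obs) = 59/224 / 1/2 = 59/112
argmax = 2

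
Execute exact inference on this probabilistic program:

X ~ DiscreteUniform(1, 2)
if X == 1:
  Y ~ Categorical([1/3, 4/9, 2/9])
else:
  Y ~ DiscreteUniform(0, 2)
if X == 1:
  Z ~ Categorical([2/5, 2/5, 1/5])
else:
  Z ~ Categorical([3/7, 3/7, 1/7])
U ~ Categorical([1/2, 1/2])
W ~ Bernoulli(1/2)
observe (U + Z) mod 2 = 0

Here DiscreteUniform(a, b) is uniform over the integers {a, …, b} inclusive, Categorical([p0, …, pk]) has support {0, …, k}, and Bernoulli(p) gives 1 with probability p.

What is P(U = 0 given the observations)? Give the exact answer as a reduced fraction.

Enumerate traces; 36 have nonzero weight after conditioning:
  (X=1, Y=0, Z=0, U=0, W=0) weight 1/60
  (X=1, Y=0, Z=0, U=0, W=1) weight 1/60
  (X=1, Y=0, Z=1, U=1, W=0) weight 1/60
  (X=1, Y=0, Z=1, U=1, W=1) weight 1/60
  (X=1, Y=0, Z=2, U=0, W=0) weight 1/120
  (X=1, Y=0, Z=2, U=0, W=1) weight 1/120
  (X=1, Y=1, Z=0, U=0, W=0) weight 1/45
  (X=1, Y=1, Z=0, U=0, W=1) weight 1/45
  … 28 more
Group by U:
  weight(U=0) = 41/140
  weight(U=1) = 29/140
Total weight = 41/140 + 29/140 = 1/2
P(U=0 | obs) = 41/140 / 1/2 = 41/70
P(U=1 | obs) = 29/140 / 1/2 = 29/70

P(U = 0 | obs) = 41/70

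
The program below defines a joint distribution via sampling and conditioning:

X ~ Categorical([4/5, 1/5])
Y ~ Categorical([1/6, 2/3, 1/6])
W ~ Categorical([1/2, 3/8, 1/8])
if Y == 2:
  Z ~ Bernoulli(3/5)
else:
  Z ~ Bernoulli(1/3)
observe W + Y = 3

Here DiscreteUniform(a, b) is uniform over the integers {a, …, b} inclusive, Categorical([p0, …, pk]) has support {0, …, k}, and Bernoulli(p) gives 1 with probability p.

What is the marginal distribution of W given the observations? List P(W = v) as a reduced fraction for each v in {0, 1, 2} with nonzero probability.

P(W=1) = 3/7, P(W=2) = 4/7

Enumerate traces; 8 have nonzero weight after conditioning:
  (X=0, Y=1, W=2, Z=0) weight 2/45
  (X=0, Y=1, W=2, Z=1) weight 1/45
  (X=0, Y=2, W=1, Z=0) weight 1/50
  (X=0, Y=2, W=1, Z=1) weight 3/100
  (X=1, Y=1, W=2, Z=0) weight 1/90
  (X=1, Y=1, W=2, Z=1) weight 1/180
  (X=1, Y=2, W=1, Z=0) weight 1/200
  (X=1, Y=2, W=1, Z=1) weight 3/400
Group by W:
  weight(W=1) = 1/16
  weight(W=2) = 1/12
Total weight = 1/16 + 1/12 = 7/48
P(W=1 | obs) = 1/16 / 7/48 = 3/7
P(W=2 | obs) = 1/12 / 7/48 = 4/7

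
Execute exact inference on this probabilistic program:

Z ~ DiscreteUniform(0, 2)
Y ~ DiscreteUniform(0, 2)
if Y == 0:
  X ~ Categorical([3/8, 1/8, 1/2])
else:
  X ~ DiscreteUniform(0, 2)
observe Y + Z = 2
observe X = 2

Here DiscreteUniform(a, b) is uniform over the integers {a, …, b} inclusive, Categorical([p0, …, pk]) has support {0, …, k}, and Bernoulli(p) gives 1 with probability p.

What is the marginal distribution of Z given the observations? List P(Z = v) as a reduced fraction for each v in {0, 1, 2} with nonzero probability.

P(Z=0) = 2/7, P(Z=1) = 2/7, P(Z=2) = 3/7

Enumerate traces; 3 have nonzero weight after conditioning:
  (Z=0, Y=2, X=2) weight 1/27
  (Z=1, Y=1, X=2) weight 1/27
  (Z=2, Y=0, X=2) weight 1/18
Group by Z:
  weight(Z=0) = 1/27
  weight(Z=1) = 1/27
  weight(Z=2) = 1/18
Total weight = 1/27 + 1/27 + 1/18 = 7/54
P(Z=0 | obs) = 1/27 / 7/54 = 2/7
P(Z=1 | obs) = 1/27 / 7/54 = 2/7
P(Z=2 | obs) = 1/18 / 7/54 = 3/7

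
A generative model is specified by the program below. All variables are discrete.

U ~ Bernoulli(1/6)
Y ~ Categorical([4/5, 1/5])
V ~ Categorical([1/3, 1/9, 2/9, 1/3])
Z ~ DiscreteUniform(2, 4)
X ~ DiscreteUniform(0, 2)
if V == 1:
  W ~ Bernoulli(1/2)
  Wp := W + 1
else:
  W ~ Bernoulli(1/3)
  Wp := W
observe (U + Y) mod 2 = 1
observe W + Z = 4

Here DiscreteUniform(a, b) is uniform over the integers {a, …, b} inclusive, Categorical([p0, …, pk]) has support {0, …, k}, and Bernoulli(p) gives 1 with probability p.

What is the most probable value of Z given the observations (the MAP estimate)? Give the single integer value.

argmax_v P(Z = v | obs) = 4

Enumerate traces; 48 have nonzero weight after conditioning:
  (U=0, Y=1, V=0, Z=3, X=0, W=1) weight 1/486
  (U=0, Y=1, V=0, Z=3, X=1, W=1) weight 1/486
  (U=0, Y=1, V=0, Z=3, X=2, W=1) weight 1/486
  (U=0, Y=1, V=0, Z=4, X=0, W=0) weight 1/243
  (U=0, Y=1, V=0, Z=4, X=1, W=0) weight 1/243
  (U=0, Y=1, V=0, Z=4, X=2, W=0) weight 1/243
  (U=0, Y=1, V=1, Z=3, X=0, W=1) weight 1/972
  (U=0, Y=1, V=1, Z=3, X=1, W=1) weight 1/972
  … 40 more
Group by Z:
  weight(Z=3) = 19/540
  weight(Z=4) = 7/108
Total weight = 19/540 + 7/108 = 1/10
P(Z=3 | obs) = 19/540 / 1/10 = 19/54
P(Z=4 | obs) = 7/108 / 1/10 = 35/54
argmax = 4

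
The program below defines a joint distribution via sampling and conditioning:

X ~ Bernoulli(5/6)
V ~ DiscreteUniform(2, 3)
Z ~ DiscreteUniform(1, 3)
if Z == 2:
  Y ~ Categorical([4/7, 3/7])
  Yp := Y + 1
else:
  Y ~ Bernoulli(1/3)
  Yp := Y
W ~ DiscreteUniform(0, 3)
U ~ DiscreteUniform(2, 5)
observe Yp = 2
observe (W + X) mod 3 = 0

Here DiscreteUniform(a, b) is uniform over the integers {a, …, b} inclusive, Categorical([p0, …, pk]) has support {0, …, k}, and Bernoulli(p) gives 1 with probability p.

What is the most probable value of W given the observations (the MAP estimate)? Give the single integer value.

Enumerate traces; 24 have nonzero weight after conditioning:
  (X=0, V=2, Z=2, Y=1, W=0, U=2) weight 1/1344
  (X=0, V=2, Z=2, Y=1, W=0, U=3) weight 1/1344
  (X=0, V=2, Z=2, Y=1, W=0, U=4) weight 1/1344
  (X=0, V=2, Z=2, Y=1, W=0, U=5) weight 1/1344
  (X=0, V=2, Z=2, Y=1, W=3, U=2) weight 1/1344
  (X=0, V=2, Z=2, Y=1, W=3, U=3) weight 1/1344
  (X=0, V=2, Z=2, Y=1, W=3, U=4) weight 1/1344
  (X=0, V=2, Z=2, Y=1, W=3, U=5) weight 1/1344
  (X=1, V=2, Z=2, Y=1, W=2, U=2) weight 5/1344
  … 15 more
Group by W:
  weight(W=0) = 1/168
  weight(W=2) = 5/168
  weight(W=3) = 1/168
Total weight = 1/168 + 5/168 + 1/168 = 1/24
P(W=0 | obs) = 1/168 / 1/24 = 1/7
P(W=2 | obs) = 5/168 / 1/24 = 5/7
P(W=3 | obs) = 1/168 / 1/24 = 1/7
argmax = 2

argmax_v P(W = v | obs) = 2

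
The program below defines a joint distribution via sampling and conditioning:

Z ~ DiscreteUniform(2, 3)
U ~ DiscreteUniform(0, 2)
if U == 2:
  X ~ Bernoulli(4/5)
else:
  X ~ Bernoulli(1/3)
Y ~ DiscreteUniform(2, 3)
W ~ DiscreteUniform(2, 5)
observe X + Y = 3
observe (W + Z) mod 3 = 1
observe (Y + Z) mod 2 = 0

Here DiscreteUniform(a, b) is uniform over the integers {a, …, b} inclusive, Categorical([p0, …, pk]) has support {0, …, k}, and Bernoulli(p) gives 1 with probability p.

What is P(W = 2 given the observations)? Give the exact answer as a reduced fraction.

P(W = 2 | obs) = 22/67

Enumerate traces; 9 have nonzero weight after conditioning:
  (Z=2, U=0, X=1, Y=2, W=2) weight 1/144
  (Z=2, U=0, X=1, Y=2, W=5) weight 1/144
  (Z=2, U=1, X=1, Y=2, W=2) weight 1/144
  (Z=2, U=1, X=1, Y=2, W=5) weight 1/144
  (Z=2, U=2, X=1, Y=2, W=2) weight 1/60
  (Z=2, U=2, X=1, Y=2, W=5) weight 1/60
  (Z=3, U=0, X=0, Y=3, W=4) weight 1/72
  (Z=3, U=1, X=0, Y=3, W=4) weight 1/72
  … 1 more
Group by W:
  weight(W=2) = 11/360
  weight(W=4) = 23/720
  weight(W=5) = 11/360
Total weight = 11/360 + 23/720 + 11/360 = 67/720
P(W=2 | obs) = 11/360 / 67/720 = 22/67
P(W=4 | obs) = 23/720 / 67/720 = 23/67
P(W=5 | obs) = 11/360 / 67/720 = 22/67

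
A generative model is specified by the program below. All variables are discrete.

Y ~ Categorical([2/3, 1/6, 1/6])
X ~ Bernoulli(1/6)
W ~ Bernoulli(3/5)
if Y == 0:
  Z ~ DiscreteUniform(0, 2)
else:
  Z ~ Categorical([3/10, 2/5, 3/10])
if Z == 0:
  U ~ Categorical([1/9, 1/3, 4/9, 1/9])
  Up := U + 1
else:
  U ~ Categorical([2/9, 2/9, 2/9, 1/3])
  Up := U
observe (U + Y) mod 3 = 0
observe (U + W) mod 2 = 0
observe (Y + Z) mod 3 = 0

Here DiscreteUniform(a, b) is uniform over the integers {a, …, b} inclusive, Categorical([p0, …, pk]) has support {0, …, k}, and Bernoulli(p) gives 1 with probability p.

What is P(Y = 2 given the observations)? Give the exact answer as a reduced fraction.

P(Y = 2 | obs) = 18/77

Enumerate traces; 8 have nonzero weight after conditioning:
  (Y=0, X=0, W=0, Z=0, U=0) weight 2/243
  (Y=0, X=0, W=1, Z=0, U=3) weight 1/81
  (Y=0, X=1, W=0, Z=0, U=0) weight 2/1215
  (Y=0, X=1, W=1, Z=0, U=3) weight 1/405
  (Y=1, X=0, W=0, Z=2, U=2) weight 1/270
  (Y=1, X=1, W=0, Z=2, U=2) weight 1/1350
  (Y=2, X=0, W=1, Z=1, U=1) weight 1/135
  (Y=2, X=1, W=1, Z=1, U=1) weight 1/675
Group by Y:
  weight(Y=0) = 2/81
  weight(Y=1) = 1/225
  weight(Y=2) = 2/225
Total weight = 2/81 + 1/225 + 2/225 = 77/2025
P(Y=0 | obs) = 2/81 / 77/2025 = 50/77
P(Y=1 | obs) = 1/225 / 77/2025 = 9/77
P(Y=2 | obs) = 2/225 / 77/2025 = 18/77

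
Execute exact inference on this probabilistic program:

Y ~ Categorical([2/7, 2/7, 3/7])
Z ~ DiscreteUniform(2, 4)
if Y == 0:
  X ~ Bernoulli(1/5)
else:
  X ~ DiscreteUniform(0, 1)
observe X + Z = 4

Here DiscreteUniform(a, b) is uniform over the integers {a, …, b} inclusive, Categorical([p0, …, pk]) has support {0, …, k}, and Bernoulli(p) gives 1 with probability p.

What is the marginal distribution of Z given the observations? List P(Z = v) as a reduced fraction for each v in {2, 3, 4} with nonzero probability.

P(Z=3) = 29/70, P(Z=4) = 41/70

Enumerate traces; 6 have nonzero weight after conditioning:
  (Y=0, Z=3, X=1) weight 2/105
  (Y=0, Z=4, X=0) weight 8/105
  (Y=1, Z=3, X=1) weight 1/21
  (Y=1, Z=4, X=0) weight 1/21
  (Y=2, Z=3, X=1) weight 1/14
  (Y=2, Z=4, X=0) weight 1/14
Group by Z:
  weight(Z=3) = 29/210
  weight(Z=4) = 41/210
Total weight = 29/210 + 41/210 = 1/3
P(Z=3 | obs) = 29/210 / 1/3 = 29/70
P(Z=4 | obs) = 41/210 / 1/3 = 41/70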